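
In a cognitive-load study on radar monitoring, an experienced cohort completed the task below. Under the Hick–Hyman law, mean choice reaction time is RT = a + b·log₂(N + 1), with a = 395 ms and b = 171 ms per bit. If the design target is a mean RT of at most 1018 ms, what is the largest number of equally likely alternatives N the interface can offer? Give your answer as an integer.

Set 395 + 171·log₂(N + 1) ≤ 1018.
log₂(N + 1) ≤ (1018 − 395) / 171 = 3.6433.
N + 1 ≤ 2^3.6433 = 12.4952.
N ≤ 11.4952, so the largest integer N is 11.

11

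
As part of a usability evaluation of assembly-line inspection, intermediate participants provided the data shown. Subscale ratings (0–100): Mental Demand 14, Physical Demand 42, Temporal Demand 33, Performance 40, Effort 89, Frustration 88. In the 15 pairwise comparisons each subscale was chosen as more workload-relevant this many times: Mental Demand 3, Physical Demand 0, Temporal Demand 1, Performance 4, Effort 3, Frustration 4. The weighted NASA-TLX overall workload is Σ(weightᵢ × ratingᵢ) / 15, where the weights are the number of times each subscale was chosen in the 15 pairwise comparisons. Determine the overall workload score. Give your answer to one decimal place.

56.9

The tallies are the weights (they sum to 15).
Weighted sum = 3·14 + 0·42 + 1·33 + 4·40 + 3·89 + 4·88
            = 42 + 0 + 33 + 160 + 267 + 352 = 854.
Overall workload = 854 / 15 = 56.9333 ≈ 56.9.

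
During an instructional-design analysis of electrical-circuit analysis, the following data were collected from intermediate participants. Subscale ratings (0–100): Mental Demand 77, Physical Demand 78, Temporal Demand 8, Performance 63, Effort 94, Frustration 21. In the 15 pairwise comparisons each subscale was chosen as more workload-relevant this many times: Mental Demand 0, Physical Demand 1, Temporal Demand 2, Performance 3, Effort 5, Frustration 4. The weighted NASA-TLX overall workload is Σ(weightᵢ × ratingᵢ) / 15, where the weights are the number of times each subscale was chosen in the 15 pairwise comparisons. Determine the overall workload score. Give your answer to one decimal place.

The tallies are the weights (they sum to 15).
Weighted sum = 0·77 + 1·78 + 2·8 + 3·63 + 5·94 + 4·21
            = 0 + 78 + 16 + 189 + 470 + 84 = 837.
Overall workload = 837 / 15 = 55.8000 ≈ 55.8.

55.8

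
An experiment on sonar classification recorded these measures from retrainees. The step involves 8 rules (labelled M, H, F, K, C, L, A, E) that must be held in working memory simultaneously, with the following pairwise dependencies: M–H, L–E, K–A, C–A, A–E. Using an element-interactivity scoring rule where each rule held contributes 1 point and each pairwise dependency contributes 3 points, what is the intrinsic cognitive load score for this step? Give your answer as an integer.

Count of rules held simultaneously: 8.
Count of pairwise dependencies listed: 5.
Element contribution: 8 × 1 = 8.
Interaction contribution: 5 × 3 = 15.
Intrinsic load = 8 + 15 = 23.

23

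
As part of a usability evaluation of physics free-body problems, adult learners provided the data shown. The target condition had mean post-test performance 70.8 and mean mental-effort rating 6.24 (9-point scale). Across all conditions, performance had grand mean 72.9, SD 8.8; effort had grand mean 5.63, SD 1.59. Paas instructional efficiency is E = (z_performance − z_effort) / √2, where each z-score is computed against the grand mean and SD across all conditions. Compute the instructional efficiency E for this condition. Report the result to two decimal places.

-0.44

z_performance = (70.8 − 72.9) / 8.8 = -2.1000 / 8.8 = -0.2386.
z_effort = (6.24 − 5.63) / 1.59 = 0.6100 / 1.59 = 0.3836.
z_P − z_E = -0.2386 − 0.3836 = -0.6222.
E = -0.6222 / √2 = -0.6222 / 1.41421 = -0.4400 ≈ -0.44.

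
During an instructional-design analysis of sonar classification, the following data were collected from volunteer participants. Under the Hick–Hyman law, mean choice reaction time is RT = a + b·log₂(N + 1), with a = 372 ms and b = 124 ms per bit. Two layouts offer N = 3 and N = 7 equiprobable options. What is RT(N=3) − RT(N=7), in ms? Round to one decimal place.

-124.0

RT(3) = 372 + 124·log₂(4) = 372 + 124·2.0000 = 620.0000 ms.
RT(7) = 372 + 124·log₂(8) = 372 + 124·3.0000 = 744.0000 ms.
Difference = 620.0000 − 744.0000 = -124.0000 ≈ -124.0 ms.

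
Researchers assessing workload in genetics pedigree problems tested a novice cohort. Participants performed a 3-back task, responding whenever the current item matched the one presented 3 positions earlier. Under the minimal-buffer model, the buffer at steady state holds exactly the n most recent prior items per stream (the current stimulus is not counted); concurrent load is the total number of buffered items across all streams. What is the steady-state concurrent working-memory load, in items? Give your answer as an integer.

3

The buffer holds the 3 most recent prior items.
Steady-state concurrent load = 3 items.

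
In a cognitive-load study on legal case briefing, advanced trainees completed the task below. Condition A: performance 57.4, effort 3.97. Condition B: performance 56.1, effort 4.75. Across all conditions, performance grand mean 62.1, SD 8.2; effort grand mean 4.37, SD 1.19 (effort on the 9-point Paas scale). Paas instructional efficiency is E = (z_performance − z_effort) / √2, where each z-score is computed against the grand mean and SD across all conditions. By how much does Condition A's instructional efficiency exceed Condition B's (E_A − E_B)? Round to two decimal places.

0.58

Condition A: z_P = (57.4 − 62.1)/8.2 = -0.5732; z_E = (3.97 − 4.37)/1.19 = -0.3361; E_A = (-0.5732 − (-0.3361))/√2 = -0.1677.
Condition B: z_P = (56.1 − 62.1)/8.2 = -0.7317; z_E = (4.75 − 4.37)/1.19 = 0.3193; E_B = (-0.7317 − 0.3193)/√2 = -0.7432.
E_A − E_B = -0.1677 − (-0.7432) = 0.5755 ≈ 0.58.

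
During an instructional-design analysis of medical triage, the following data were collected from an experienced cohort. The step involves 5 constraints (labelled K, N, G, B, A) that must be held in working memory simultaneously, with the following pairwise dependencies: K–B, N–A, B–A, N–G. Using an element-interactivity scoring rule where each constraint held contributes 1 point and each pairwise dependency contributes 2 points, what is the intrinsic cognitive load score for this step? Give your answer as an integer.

13

Count of constraints held simultaneously: 5.
Count of pairwise dependencies listed: 4.
Element contribution: 5 × 1 = 5.
Interaction contribution: 4 × 2 = 8.
Intrinsic load = 5 + 8 = 13.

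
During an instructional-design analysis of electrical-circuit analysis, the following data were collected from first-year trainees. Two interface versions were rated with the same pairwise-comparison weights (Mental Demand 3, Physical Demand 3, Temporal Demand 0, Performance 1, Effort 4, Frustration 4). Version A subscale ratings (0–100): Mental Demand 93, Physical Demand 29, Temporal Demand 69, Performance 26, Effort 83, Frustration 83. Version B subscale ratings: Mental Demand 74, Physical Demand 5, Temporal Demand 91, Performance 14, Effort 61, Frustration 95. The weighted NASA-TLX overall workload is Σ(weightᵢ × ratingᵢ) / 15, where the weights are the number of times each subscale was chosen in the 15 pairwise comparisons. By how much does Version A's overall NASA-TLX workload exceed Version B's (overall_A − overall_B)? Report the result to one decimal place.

12.1

Version A weighted sum = 3·93 + 3·29 + 0·69 + 1·26 + 4·83 + 4·83 = 279 + 87 + 0 + 26 + 332 + 332 = 1056; overall_A = 1056/15 = 70.4000.
Version B weighted sum = 3·74 + 3·5 + 0·91 + 1·14 + 4·61 + 4·95 = 222 + 15 + 0 + 14 + 244 + 380 = 875; overall_B = 875/15 = 58.3333.
Difference = 70.4000 − 58.3333 = 12.0667 ≈ 12.1.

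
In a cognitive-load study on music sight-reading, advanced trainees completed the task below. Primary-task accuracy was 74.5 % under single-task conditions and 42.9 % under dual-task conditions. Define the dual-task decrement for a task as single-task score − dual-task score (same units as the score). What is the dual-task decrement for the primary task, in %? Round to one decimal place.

Decrement = 74.5 − 42.9 = 31.6000 % ≈ 31.6 %.

31.6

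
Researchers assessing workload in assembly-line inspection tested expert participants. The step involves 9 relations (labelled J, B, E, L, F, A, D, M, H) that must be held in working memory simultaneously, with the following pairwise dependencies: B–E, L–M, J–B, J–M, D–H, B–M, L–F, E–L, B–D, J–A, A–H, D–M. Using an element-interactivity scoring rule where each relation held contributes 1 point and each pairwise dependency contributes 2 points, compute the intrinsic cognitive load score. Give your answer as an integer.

33

Count of relations held simultaneously: 9.
Count of pairwise dependencies listed: 12.
Element contribution: 9 × 1 = 9.
Interaction contribution: 12 × 2 = 24.
Intrinsic load = 9 + 24 = 33.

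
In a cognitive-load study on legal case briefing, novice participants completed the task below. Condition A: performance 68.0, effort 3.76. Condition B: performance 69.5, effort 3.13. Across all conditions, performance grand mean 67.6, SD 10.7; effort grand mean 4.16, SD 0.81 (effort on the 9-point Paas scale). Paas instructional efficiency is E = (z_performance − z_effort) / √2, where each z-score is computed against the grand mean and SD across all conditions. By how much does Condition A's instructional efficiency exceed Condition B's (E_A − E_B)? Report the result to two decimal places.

-0.65

Condition A: z_P = (68.0 − 67.6)/10.7 = 0.0374; z_E = (3.76 − 4.16)/0.81 = -0.4938; E_A = (0.0374 − (-0.4938))/√2 = 0.3756.
Condition B: z_P = (69.5 − 67.6)/10.7 = 0.1776; z_E = (3.13 − 4.16)/0.81 = -1.2716; E_B = (0.1776 − (-1.2716))/√2 = 1.0247.
E_A − E_B = 0.3756 − 1.0247 = -0.6491 ≈ -0.65.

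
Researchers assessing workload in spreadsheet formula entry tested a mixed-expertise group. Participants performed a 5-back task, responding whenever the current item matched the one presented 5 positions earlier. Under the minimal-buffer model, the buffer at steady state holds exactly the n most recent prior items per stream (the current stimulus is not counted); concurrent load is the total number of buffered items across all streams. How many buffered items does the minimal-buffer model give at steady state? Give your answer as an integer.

5

The buffer holds the 5 most recent prior items.
Steady-state concurrent load = 5 items.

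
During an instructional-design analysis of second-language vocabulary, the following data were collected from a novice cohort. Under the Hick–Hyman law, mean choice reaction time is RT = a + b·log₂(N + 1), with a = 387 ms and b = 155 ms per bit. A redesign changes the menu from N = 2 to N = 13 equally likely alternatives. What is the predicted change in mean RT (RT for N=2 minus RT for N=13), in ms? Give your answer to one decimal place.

RT(2) = 387 + 155·log₂(3) = 387 + 155·1.5850 = 632.6750 ms.
RT(13) = 387 + 155·log₂(14) = 387 + 155·3.8074 = 977.1470 ms.
Difference = 632.6750 − 977.1470 = -344.4720 ≈ -344.5 ms.

-344.5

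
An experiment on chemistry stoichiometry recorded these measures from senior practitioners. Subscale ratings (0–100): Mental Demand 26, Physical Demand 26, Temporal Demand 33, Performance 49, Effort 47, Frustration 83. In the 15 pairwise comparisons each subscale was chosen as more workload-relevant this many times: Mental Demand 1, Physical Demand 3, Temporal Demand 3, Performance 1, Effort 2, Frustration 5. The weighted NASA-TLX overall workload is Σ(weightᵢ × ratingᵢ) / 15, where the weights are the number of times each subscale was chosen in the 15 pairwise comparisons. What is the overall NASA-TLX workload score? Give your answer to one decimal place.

50.7

The tallies are the weights (they sum to 15).
Weighted sum = 1·26 + 3·26 + 3·33 + 1·49 + 2·47 + 5·83
            = 26 + 78 + 99 + 49 + 94 + 415 = 761.
Overall workload = 761 / 15 = 50.7333 ≈ 50.7.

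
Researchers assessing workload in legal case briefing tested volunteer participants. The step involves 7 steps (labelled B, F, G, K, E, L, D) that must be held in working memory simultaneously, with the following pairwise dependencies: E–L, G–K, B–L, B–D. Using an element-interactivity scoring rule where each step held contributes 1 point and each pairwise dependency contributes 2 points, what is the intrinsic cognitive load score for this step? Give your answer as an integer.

15

Count of steps held simultaneously: 7.
Count of pairwise dependencies listed: 4.
Element contribution: 7 × 1 = 7.
Interaction contribution: 4 × 2 = 8.
Intrinsic load = 7 + 8 = 15.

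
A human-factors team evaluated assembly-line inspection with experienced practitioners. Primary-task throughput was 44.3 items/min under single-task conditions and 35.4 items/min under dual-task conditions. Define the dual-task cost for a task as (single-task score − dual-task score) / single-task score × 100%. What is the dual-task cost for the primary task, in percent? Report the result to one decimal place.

20.1

Cost = (44.3 − 35.4) / 44.3 × 100%
     = 8.9000 / 44.3 × 100% = 20.0903%.
≈ 20.1%.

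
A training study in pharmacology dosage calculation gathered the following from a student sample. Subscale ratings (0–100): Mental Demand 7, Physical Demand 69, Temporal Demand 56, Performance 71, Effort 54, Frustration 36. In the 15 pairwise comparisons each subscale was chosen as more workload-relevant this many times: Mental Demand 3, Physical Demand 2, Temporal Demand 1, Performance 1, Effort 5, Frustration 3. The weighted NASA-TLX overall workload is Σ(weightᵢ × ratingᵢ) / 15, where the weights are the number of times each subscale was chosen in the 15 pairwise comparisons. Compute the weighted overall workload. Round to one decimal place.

44.3

The tallies are the weights (they sum to 15).
Weighted sum = 3·7 + 2·69 + 1·56 + 1·71 + 5·54 + 3·36
            = 21 + 138 + 56 + 71 + 270 + 108 = 664.
Overall workload = 664 / 15 = 44.2667 ≈ 44.3.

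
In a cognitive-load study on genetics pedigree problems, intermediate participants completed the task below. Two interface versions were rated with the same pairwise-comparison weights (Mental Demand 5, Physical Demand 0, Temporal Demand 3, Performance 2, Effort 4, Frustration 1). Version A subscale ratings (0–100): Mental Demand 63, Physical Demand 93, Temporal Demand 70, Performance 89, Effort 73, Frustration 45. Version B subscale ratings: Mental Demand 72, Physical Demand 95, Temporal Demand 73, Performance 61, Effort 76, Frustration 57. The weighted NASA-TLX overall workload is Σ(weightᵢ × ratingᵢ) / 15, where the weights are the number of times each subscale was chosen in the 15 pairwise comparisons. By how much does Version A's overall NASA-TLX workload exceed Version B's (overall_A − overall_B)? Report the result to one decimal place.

-1.5

Version A weighted sum = 5·63 + 0·93 + 3·70 + 2·89 + 4·73 + 1·45 = 315 + 0 + 210 + 178 + 292 + 45 = 1040; overall_A = 1040/15 = 69.3333.
Version B weighted sum = 5·72 + 0·95 + 3·73 + 2·61 + 4·76 + 1·57 = 360 + 0 + 219 + 122 + 304 + 57 = 1062; overall_B = 1062/15 = 70.8000.
Difference = 69.3333 − 70.8000 = -1.4667 ≈ -1.5.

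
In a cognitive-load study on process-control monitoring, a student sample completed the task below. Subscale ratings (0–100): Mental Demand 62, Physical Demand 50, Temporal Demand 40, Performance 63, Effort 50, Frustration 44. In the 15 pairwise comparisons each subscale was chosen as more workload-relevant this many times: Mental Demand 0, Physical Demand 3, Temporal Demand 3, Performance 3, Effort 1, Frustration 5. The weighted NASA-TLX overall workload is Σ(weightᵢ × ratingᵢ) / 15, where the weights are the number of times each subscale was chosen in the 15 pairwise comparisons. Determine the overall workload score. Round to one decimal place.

48.6

The tallies are the weights (they sum to 15).
Weighted sum = 0·62 + 3·50 + 3·40 + 3·63 + 1·50 + 5·44
            = 0 + 150 + 120 + 189 + 50 + 220 = 729.
Overall workload = 729 / 15 = 48.6000 ≈ 48.6.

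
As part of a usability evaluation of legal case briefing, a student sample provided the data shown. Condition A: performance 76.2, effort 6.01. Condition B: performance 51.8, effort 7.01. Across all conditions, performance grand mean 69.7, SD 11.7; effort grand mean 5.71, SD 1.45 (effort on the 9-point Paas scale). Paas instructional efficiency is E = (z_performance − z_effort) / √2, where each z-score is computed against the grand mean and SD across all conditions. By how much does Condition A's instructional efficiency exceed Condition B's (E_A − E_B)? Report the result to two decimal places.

Condition A: z_P = (76.2 − 69.7)/11.7 = 0.5556; z_E = (6.01 − 5.71)/1.45 = 0.2069; E_A = (0.5556 − 0.2069)/√2 = 0.2466.
Condition B: z_P = (51.8 − 69.7)/11.7 = -1.5299; z_E = (7.01 − 5.71)/1.45 = 0.8966; E_B = (-1.5299 − 0.8966)/√2 = -1.7158.
E_A − E_B = 0.2466 − (-1.7158) = 1.9624 ≈ 1.96.

1.96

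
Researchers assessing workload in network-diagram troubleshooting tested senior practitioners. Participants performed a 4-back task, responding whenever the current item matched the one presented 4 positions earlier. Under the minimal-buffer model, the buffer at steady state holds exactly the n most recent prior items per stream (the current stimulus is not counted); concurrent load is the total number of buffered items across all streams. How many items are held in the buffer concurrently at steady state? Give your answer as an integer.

The buffer holds the 4 most recent prior items.
Steady-state concurrent load = 4 items.

4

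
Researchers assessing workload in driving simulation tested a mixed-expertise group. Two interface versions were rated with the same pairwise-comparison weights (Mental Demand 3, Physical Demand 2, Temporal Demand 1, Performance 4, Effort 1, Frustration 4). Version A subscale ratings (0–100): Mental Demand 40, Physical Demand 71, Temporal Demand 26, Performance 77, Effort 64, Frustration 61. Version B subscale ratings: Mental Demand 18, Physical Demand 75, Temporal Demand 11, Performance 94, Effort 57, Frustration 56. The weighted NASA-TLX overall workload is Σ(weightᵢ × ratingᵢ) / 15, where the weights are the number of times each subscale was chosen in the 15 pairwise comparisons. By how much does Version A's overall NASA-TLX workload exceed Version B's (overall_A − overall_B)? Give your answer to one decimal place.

Version A weighted sum = 3·40 + 2·71 + 1·26 + 4·77 + 1·64 + 4·61 = 120 + 142 + 26 + 308 + 64 + 244 = 904; overall_A = 904/15 = 60.2667.
Version B weighted sum = 3·18 + 2·75 + 1·11 + 4·94 + 1·57 + 4·56 = 54 + 150 + 11 + 376 + 57 + 224 = 872; overall_B = 872/15 = 58.1333.
Difference = 60.2667 − 58.1333 = 2.1334 ≈ 2.1.

2.1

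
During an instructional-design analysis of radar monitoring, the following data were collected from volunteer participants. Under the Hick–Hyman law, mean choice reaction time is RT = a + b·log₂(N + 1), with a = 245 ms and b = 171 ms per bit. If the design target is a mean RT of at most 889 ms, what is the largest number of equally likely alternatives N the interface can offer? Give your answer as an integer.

12

Set 245 + 171·log₂(N + 1) ≤ 889.
log₂(N + 1) ≤ (889 − 245) / 171 = 3.7661.
N + 1 ≤ 2^3.7661 = 13.6053.
N ≤ 12.6053, so the largest integer N is 12.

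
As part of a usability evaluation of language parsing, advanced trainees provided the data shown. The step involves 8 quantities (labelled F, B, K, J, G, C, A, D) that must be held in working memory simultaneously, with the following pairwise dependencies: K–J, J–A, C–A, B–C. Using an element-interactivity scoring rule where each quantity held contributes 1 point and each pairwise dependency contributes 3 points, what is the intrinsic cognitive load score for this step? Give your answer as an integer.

20

Count of quantities held simultaneously: 8.
Count of pairwise dependencies listed: 4.
Element contribution: 8 × 1 = 8.
Interaction contribution: 4 × 3 = 12.
Intrinsic load = 8 + 12 = 20.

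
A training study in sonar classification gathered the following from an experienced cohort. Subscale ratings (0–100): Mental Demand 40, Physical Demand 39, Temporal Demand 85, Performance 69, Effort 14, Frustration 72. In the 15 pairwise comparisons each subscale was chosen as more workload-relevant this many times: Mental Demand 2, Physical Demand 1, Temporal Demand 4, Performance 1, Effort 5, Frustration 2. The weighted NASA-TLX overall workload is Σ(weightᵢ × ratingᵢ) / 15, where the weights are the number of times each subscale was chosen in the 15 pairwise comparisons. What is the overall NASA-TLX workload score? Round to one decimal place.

The tallies are the weights (they sum to 15).
Weighted sum = 2·40 + 1·39 + 4·85 + 1·69 + 5·14 + 2·72
            = 80 + 39 + 340 + 69 + 70 + 144 = 742.
Overall workload = 742 / 15 = 49.4667 ≈ 49.5.

49.5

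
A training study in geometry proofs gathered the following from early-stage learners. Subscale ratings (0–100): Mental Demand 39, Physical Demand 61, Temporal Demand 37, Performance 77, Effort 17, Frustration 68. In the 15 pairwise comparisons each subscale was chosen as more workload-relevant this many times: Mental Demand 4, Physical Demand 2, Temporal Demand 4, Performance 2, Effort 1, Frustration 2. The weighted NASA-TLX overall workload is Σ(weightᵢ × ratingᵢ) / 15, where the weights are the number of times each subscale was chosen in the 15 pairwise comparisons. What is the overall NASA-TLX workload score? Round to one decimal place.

The tallies are the weights (they sum to 15).
Weighted sum = 4·39 + 2·61 + 4·37 + 2·77 + 1·17 + 2·68
            = 156 + 122 + 148 + 154 + 17 + 136 = 733.
Overall workload = 733 / 15 = 48.8667 ≈ 48.9.

48.9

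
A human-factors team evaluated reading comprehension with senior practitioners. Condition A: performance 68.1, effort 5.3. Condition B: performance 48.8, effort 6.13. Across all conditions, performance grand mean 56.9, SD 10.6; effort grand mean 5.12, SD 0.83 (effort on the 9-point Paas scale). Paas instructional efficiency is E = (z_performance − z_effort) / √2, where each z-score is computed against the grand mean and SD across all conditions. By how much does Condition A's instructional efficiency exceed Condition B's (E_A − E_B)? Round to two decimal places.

1.99

Condition A: z_P = (68.1 − 56.9)/10.6 = 1.0566; z_E = (5.3 − 5.12)/0.83 = 0.2169; E_A = (1.0566 − 0.2169)/√2 = 0.5938.
Condition B: z_P = (48.8 − 56.9)/10.6 = -0.7642; z_E = (6.13 − 5.12)/0.83 = 1.2169; E_B = (-0.7642 − 1.2169)/√2 = -1.4008.
E_A − E_B = 0.5938 − (-1.4008) = 1.9946 ≈ 1.99.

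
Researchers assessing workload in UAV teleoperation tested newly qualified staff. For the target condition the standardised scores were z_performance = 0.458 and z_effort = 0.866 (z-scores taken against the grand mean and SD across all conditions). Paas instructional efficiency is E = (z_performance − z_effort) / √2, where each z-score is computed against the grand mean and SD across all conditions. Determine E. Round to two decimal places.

z_P − z_E = 0.458 − 0.866 = -0.4080.
E = -0.4080 / √2 = -0.4080 / 1.41421 = -0.2885 ≈ -0.29.

-0.29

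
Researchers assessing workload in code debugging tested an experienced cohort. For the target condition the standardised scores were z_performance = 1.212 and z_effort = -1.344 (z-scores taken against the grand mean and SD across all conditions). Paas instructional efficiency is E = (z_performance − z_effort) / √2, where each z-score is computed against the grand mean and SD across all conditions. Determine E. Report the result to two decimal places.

z_P − z_E = 1.212 − (-1.344) = 2.5560.
E = 2.5560 / √2 = 2.5560 / 1.41421 = 1.8074 ≈ 1.81.

1.81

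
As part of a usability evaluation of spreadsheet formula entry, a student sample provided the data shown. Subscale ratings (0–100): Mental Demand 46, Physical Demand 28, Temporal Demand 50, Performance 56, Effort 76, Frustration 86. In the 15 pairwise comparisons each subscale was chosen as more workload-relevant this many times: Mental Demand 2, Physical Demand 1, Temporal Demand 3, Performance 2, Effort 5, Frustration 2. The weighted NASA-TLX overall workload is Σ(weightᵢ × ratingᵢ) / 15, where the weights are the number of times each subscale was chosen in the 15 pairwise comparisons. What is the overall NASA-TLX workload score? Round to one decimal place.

The tallies are the weights (they sum to 15).
Weighted sum = 2·46 + 1·28 + 3·50 + 2·56 + 5·76 + 2·86
            = 92 + 28 + 150 + 112 + 380 + 172 = 934.
Overall workload = 934 / 15 = 62.2667 ≈ 62.3.

62.3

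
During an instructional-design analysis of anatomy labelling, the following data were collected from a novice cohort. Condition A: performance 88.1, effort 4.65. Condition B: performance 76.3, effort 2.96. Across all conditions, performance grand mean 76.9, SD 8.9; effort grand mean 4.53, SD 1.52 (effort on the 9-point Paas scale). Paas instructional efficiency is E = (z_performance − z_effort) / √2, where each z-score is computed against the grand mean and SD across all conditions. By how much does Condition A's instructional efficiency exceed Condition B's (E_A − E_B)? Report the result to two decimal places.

0.15

Condition A: z_P = (88.1 − 76.9)/8.9 = 1.2584; z_E = (4.65 − 4.53)/1.52 = 0.0789; E_A = (1.2584 − 0.0789)/√2 = 0.8340.
Condition B: z_P = (76.3 − 76.9)/8.9 = -0.0674; z_E = (2.96 − 4.53)/1.52 = -1.0329; E_B = (-0.0674 − (-1.0329))/√2 = 0.6827.
E_A − E_B = 0.8340 − 0.6827 = 0.1513 ≈ 0.15.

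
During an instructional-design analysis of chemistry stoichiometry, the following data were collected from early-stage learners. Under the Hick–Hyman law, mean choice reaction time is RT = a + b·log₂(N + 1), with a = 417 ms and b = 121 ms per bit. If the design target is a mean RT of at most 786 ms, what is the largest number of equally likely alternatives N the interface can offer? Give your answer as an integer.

7

Set 417 + 121·log₂(N + 1) ≤ 786.
log₂(N + 1) ≤ (786 − 417) / 121 = 3.0496.
N + 1 ≤ 2^3.0496 = 8.2798.
N ≤ 7.2798, so the largest integer N is 7.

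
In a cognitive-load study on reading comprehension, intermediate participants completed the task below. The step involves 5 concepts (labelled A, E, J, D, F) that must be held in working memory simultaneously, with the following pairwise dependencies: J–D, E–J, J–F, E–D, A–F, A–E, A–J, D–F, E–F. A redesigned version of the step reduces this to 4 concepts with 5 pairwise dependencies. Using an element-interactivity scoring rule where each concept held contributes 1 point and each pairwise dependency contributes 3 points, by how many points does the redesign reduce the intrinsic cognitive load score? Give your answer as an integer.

Original: 5 × 1 + 9 × 3 = 5 + 27 = 32.
Redesigned: 4 × 1 + 5 × 3 = 4 + 15 = 19.
Reduction = 32 − 19 = 13.

13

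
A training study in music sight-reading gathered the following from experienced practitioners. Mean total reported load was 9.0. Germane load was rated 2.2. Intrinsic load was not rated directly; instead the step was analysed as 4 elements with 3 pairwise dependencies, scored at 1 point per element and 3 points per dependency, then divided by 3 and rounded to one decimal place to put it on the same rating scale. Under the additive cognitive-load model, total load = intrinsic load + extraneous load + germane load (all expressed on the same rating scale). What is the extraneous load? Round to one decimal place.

Intrinsic (element-interactivity): (4 × 1 + 3 × 3) / 3 = 13 / 3 = 4.3333 → 4.3.
extraneous load = total − intrinsic − germane
             = 9.0 − 4.3 − 2.2 = 2.5.

2.5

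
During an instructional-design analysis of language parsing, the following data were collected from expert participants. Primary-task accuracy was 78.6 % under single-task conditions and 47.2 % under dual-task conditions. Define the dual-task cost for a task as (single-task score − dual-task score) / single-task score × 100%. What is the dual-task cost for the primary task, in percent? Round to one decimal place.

Cost = (78.6 − 47.2) / 78.6 × 100%
     = 31.4000 / 78.6 × 100% = 39.9491%.
≈ 39.9%.

39.9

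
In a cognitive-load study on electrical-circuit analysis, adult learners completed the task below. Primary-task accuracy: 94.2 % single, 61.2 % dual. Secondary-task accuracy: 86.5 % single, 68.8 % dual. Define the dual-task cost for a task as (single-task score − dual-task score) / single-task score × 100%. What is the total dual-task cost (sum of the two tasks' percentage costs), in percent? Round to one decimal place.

Primary cost = (94.2 − 61.2) / 94.2 × 100% = 35.0318%.
Secondary cost = (86.5 − 68.8) / 86.5 × 100% = 20.4624%.
Total = 35.0318% + 20.4624% = 55.4942% ≈ 55.5%.

55.5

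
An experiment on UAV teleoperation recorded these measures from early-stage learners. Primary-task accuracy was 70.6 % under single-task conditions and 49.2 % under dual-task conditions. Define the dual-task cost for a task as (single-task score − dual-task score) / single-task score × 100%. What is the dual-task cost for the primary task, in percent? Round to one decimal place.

Cost = (70.6 − 49.2) / 70.6 × 100%
     = 21.4000 / 70.6 × 100% = 30.3116%.
≈ 30.3%.

30.3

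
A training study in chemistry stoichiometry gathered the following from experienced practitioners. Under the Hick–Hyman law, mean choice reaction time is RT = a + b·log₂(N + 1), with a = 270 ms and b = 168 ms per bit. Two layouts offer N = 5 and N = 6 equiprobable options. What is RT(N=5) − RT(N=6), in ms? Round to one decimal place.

RT(5) = 270 + 168·log₂(6) = 270 + 168·2.5850 = 704.2800 ms.
RT(6) = 270 + 168·log₂(7) = 270 + 168·2.8074 = 741.6432 ms.
Difference = 704.2800 − 741.6432 = -37.3632 ≈ -37.4 ms.

-37.4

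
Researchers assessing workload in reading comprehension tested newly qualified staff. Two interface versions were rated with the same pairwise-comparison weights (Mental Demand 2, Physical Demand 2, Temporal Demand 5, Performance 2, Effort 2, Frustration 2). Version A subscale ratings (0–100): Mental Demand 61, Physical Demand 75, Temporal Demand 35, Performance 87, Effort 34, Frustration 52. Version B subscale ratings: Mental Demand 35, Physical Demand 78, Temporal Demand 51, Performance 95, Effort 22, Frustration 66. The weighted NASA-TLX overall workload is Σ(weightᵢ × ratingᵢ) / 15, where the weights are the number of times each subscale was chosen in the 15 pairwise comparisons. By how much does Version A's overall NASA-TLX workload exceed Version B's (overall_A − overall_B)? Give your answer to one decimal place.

Version A weighted sum = 2·61 + 2·75 + 5·35 + 2·87 + 2·34 + 2·52 = 122 + 150 + 175 + 174 + 68 + 104 = 793; overall_A = 793/15 = 52.8667.
Version B weighted sum = 2·35 + 2·78 + 5·51 + 2·95 + 2·22 + 2·66 = 70 + 156 + 255 + 190 + 44 + 132 = 847; overall_B = 847/15 = 56.4667.
Difference = 52.8667 − 56.4667 = -3.6000 ≈ -3.6.

-3.6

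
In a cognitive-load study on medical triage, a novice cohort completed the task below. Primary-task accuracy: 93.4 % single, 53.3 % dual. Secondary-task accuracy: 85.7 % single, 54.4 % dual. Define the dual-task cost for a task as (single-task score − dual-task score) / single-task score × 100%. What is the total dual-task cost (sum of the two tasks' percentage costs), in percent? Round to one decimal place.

Primary cost = (93.4 − 53.3) / 93.4 × 100% = 42.9336%.
Secondary cost = (85.7 − 54.4) / 85.7 × 100% = 36.5228%.
Total = 42.9336% + 36.5228% = 79.4564% ≈ 79.5%.

79.5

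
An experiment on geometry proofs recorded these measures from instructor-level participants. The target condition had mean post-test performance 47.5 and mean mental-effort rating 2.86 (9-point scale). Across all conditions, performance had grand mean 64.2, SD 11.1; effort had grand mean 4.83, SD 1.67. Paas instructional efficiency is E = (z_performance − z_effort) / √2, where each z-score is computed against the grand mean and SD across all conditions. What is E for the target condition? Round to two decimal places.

z_performance = (47.5 − 64.2) / 11.1 = -16.7000 / 11.1 = -1.5045.
z_effort = (2.86 − 4.83) / 1.67 = -1.9700 / 1.67 = -1.1796.
z_P − z_E = -1.5045 − (-1.1796) = -0.3249.
E = -0.3249 / √2 = -0.3249 / 1.41421 = -0.2297 ≈ -0.23.

-0.23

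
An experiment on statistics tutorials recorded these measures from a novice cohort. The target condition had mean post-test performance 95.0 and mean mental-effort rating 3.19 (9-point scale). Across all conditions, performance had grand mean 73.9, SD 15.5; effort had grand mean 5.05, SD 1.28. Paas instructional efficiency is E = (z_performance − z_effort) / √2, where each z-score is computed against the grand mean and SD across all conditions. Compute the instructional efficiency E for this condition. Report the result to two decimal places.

1.99

z_performance = (95.0 − 73.9) / 15.5 = 21.1000 / 15.5 = 1.3613.
z_effort = (3.19 − 5.05) / 1.28 = -1.8600 / 1.28 = -1.4531.
z_P − z_E = 1.3613 − (-1.4531) = 2.8144.
E = 2.8144 / √2 = 2.8144 / 1.41421 = 1.9901 ≈ 1.99.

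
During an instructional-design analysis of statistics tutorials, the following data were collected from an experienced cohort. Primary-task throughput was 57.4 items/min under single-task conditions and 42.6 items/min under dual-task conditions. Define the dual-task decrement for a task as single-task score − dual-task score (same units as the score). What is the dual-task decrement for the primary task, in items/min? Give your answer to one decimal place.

Decrement = 57.4 − 42.6 = 14.8000 items/min ≈ 14.8 items/min.

14.8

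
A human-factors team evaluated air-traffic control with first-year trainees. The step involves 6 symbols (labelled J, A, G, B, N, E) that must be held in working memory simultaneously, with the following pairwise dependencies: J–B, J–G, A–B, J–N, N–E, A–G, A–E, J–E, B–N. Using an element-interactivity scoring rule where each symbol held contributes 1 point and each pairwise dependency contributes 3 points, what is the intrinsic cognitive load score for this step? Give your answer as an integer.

Count of symbols held simultaneously: 6.
Count of pairwise dependencies listed: 9.
Element contribution: 6 × 1 = 6.
Interaction contribution: 9 × 3 = 27.
Intrinsic load = 6 + 27 = 33.

33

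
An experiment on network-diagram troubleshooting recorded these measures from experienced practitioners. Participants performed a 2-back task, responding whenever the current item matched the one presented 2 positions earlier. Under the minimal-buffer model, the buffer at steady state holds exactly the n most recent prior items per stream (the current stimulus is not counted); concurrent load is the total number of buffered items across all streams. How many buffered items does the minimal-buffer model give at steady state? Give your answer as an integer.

The buffer holds the 2 most recent prior items.
Steady-state concurrent load = 2 items.

2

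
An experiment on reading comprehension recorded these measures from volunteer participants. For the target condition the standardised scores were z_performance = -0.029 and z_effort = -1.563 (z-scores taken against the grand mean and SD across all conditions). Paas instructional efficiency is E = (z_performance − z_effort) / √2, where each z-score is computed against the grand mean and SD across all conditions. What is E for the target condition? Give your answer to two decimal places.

z_P − z_E = -0.029 − (-1.563) = 1.5340.
E = 1.5340 / √2 = 1.5340 / 1.41421 = 1.0847 ≈ 1.08.

1.08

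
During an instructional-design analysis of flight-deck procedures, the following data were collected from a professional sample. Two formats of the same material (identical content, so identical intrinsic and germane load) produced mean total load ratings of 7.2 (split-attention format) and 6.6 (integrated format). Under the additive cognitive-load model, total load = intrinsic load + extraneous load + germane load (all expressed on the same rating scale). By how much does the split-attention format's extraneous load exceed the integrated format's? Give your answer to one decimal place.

Intrinsic and germane load are equal across formats, so the difference in total load equals the difference in extraneous load.
Extraneous-load difference = 7.2 − 6.6 = 0.6.

0.6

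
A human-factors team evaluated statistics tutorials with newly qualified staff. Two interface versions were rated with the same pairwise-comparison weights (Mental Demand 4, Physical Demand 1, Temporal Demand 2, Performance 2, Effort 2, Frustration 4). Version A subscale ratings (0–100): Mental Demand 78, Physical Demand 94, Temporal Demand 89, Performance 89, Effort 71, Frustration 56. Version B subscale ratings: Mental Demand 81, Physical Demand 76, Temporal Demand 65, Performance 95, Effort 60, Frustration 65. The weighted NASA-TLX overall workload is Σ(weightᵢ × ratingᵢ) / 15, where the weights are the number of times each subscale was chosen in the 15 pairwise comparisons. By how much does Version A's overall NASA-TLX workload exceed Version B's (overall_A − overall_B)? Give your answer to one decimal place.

Version A weighted sum = 4·78 + 1·94 + 2·89 + 2·89 + 2·71 + 4·56 = 312 + 94 + 178 + 178 + 142 + 224 = 1128; overall_A = 1128/15 = 75.2000.
Version B weighted sum = 4·81 + 1·76 + 2·65 + 2·95 + 2·60 + 4·65 = 324 + 76 + 130 + 190 + 120 + 260 = 1100; overall_B = 1100/15 = 73.3333.
Difference = 75.2000 − 73.3333 = 1.8667 ≈ 1.9.

1.9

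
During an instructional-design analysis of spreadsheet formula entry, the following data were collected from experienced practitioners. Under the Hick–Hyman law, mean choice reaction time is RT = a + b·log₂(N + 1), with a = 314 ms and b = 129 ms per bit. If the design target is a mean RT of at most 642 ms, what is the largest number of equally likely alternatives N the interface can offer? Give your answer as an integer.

Set 314 + 129·log₂(N + 1) ≤ 642.
log₂(N + 1) ≤ (642 − 314) / 129 = 2.5426.
N + 1 ≤ 2^2.5426 = 5.8264.
N ≤ 4.8264, so the largest integer N is 4.

4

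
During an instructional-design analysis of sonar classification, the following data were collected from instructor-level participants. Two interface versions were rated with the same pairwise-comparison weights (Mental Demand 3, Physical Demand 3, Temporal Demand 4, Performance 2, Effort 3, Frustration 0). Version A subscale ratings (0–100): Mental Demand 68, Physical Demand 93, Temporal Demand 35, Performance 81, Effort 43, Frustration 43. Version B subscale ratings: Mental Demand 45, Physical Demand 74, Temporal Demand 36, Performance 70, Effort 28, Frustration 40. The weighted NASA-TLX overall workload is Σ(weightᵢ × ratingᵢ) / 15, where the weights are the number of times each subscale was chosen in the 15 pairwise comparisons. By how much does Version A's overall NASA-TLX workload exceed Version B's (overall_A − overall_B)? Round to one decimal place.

12.6

Version A weighted sum = 3·68 + 3·93 + 4·35 + 2·81 + 3·43 + 0·43 = 204 + 279 + 140 + 162 + 129 + 0 = 914; overall_A = 914/15 = 60.9333.
Version B weighted sum = 3·45 + 3·74 + 4·36 + 2·70 + 3·28 + 0·40 = 135 + 222 + 144 + 140 + 84 + 0 = 725; overall_B = 725/15 = 48.3333.
Difference = 60.9333 − 48.3333 = 12.6000 ≈ 12.6.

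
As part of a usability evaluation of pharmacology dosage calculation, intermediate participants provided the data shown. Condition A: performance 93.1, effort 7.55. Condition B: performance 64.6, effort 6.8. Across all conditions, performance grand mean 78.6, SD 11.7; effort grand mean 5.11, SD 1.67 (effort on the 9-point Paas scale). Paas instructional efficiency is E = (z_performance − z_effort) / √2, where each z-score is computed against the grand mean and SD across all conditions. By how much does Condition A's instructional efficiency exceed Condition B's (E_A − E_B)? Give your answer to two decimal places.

1.40

Condition A: z_P = (93.1 − 78.6)/11.7 = 1.2393; z_E = (7.55 − 5.11)/1.67 = 1.4611; E_A = (1.2393 − 1.4611)/√2 = -0.1568.
Condition B: z_P = (64.6 − 78.6)/11.7 = -1.1966; z_E = (6.8 − 5.11)/1.67 = 1.0120; E_B = (-1.1966 − 1.0120)/√2 = -1.5617.
E_A − E_B = -0.1568 − (-1.5617) = 1.4049 ≈ 1.40.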